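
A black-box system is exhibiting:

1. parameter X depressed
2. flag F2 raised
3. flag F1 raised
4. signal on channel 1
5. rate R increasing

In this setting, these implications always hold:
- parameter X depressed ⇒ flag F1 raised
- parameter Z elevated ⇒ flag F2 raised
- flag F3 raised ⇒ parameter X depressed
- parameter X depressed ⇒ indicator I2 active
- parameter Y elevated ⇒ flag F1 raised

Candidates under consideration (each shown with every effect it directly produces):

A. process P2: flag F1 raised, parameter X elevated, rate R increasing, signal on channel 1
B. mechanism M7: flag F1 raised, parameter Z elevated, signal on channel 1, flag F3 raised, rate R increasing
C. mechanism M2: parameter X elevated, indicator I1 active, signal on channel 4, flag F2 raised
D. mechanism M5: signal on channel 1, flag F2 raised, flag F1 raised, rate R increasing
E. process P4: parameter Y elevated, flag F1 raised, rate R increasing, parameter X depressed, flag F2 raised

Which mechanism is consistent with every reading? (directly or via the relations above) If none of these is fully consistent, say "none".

For each candidate, compare predicted effects to what was observed:
(A) process P2 — parameter X depressed NO; flag F2 raised NO; flag F1 raised yes; signal on channel 1 yes; rate R increasing yes
(B) mechanism M7 — parameter X depressed yes (by flag F3 raised → parameter X depressed); flag F2 raised yes (by parameter Z elevated → flag F2 raised); flag F1 raised yes; signal on channel 1 yes; rate R increasing yes
(C) mechanism M2 — parameter X depressed NO; flag F2 raised yes; flag F1 raised NO; signal on channel 1 NO; rate R increasing NO
(D) mechanism M5 — parameter X depressed NO; flag F2 raised yes; flag F1 raised yes; signal on channel 1 yes; rate R increasing yes
(E) process P4 — parameter X depressed yes; flag F2 raised yes; flag F1 raised yes; signal on channel 1 NO; rate R increasing yes
(B) alone accounts for all the evidence.

B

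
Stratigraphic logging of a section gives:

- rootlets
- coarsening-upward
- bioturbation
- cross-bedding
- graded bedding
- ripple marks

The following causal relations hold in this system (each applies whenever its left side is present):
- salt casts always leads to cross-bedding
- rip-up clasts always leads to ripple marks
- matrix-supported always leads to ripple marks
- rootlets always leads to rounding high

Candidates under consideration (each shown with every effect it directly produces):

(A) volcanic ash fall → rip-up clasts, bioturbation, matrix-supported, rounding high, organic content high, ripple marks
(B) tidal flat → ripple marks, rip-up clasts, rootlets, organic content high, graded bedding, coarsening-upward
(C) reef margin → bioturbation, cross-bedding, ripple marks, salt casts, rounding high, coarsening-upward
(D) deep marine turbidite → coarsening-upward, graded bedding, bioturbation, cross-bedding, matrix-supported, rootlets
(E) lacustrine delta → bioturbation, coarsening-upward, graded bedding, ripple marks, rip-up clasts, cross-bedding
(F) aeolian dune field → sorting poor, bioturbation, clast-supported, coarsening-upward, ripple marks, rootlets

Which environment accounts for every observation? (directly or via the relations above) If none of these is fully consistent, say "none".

D

Checking each candidate against the observations:
(A) volcanic ash fall — rootlets -; coarsening-upward -; bioturbation +; cross-bedding -; graded bedding -; ripple marks +
(B) tidal flat — rootlets +; coarsening-upward +; bioturbation -; cross-bedding -; graded bedding +; ripple marks +
(C) reef margin — rootlets -; coarsening-upward +; bioturbation +; cross-bedding +; graded bedding -; ripple marks +
(D) deep marine turbidite — accounts for every observation (ripple marks through matrix-supported → ripple marks)
(E) lacustrine delta — rootlets -; coarsening-upward +; bioturbation +; cross-bedding +; graded bedding +; ripple marks +
(F) aeolian dune field — does not account for cross-bedding, graded bedding
(D) alone accounts for all the evidence.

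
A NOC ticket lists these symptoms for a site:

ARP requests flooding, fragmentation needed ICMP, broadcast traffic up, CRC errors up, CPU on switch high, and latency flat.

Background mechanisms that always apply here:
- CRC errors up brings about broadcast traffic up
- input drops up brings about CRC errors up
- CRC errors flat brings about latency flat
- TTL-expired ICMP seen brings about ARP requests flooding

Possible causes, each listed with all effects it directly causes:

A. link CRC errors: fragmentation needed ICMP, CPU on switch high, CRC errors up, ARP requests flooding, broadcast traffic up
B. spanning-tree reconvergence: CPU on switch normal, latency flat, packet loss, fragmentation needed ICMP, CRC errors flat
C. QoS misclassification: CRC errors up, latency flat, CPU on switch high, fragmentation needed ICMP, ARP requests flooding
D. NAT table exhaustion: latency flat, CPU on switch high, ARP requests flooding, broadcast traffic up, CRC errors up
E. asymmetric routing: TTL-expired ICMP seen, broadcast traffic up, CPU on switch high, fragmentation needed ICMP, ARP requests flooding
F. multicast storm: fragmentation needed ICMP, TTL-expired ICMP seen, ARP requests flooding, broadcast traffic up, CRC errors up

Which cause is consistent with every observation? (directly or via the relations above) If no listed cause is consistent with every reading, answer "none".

C

Testing each hypothesis:
(A) link CRC errors — ARP requests flooding ✓; fragmentation needed ICMP ✓; broadcast traffic up ✓; CRC errors up ✓; CPU on switch high ✓; latency flat ✗
(B) spanning-tree reconvergence — fails on ARP requests flooding, broadcast traffic up, CRC errors up, CPU on switch high (predicts CRC errors flat, not CRC errors up; predicts CPU on switch normal, not CPU on switch high)
(C) QoS misclassification — accounts for every observation (broadcast traffic up through CRC errors up → broadcast traffic up)
(D) NAT table exhaustion — ARP requests flooding ✓; fragmentation needed ICMP ✗; broadcast traffic up ✓; CRC errors up ✓; CPU on switch high ✓; latency flat ✓
(E) asymmetric routing — does not account for CRC errors up, latency flat
(F) multicast storm — ARP requests flooding ✓; fragmentation needed ICMP ✓; broadcast traffic up ✓; CRC errors up ✓; CPU on switch high ✗; latency flat ✗
(C) is the only candidate with no mismatches.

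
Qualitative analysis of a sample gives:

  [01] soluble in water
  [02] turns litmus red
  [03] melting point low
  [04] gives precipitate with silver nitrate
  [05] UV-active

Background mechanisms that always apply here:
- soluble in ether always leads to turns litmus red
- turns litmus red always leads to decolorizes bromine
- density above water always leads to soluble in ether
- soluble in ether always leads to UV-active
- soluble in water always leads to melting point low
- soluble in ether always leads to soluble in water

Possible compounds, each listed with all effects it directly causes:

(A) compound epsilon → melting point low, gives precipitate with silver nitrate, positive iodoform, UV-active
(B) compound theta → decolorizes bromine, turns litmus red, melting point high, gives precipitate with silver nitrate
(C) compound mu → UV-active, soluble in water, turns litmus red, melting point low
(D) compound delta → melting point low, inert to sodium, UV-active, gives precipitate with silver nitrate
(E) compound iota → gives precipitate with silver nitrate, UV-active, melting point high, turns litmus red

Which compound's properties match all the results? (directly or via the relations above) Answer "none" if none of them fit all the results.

none

Per-candidate check:
(A) compound epsilon — does not account for soluble in water, turns litmus red
(B) compound theta — soluble in water NO; turns litmus red yes; melting point low NO; gives precipitate with silver nitrate yes; UV-active NO
(C) compound mu — does not account for gives precipitate with silver nitrate
(D) compound delta — does not account for soluble in water, turns litmus red
(E) compound iota — soluble in water NO; turns litmus red yes; melting point low NO; gives precipitate with silver nitrate yes; UV-active yes
Every candidate fails on at least one observation.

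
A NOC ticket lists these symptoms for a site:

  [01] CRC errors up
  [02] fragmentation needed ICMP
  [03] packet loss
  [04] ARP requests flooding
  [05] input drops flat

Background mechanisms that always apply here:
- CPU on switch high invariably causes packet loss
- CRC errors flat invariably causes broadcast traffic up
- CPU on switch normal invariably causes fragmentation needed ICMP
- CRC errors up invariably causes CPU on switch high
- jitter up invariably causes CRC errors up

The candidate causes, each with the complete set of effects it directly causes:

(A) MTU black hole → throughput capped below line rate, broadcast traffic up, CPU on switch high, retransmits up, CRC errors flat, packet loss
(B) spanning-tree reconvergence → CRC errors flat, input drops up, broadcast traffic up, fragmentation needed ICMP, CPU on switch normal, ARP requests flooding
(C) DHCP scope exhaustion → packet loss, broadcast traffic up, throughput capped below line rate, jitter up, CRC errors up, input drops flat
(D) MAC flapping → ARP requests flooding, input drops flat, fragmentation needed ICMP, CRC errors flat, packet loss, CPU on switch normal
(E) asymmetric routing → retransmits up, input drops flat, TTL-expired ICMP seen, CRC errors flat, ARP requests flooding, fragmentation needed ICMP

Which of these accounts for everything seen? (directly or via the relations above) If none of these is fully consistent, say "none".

Checking each candidate against the observations:
(A) MTU black hole — fails on CRC errors up, fragmentation needed ICMP, ARP requests flooding, input drops flat (predicts CRC errors flat, not CRC errors up)
(B) spanning-tree reconvergence — fails on CRC errors up, packet loss, input drops flat (predicts CRC errors flat, not CRC errors up; predicts input drops up, not input drops flat)
(C) DHCP scope exhaustion — does not account for fragmentation needed ICMP, ARP requests flooding
(D) MAC flapping — CRC errors up ✗; fragmentation needed ICMP ✓; packet loss ✓; ARP requests flooding ✓; input drops flat ✓
(E) asymmetric routing — fails on CRC errors up, packet loss (predicts CRC errors flat, not CRC errors up)
Every candidate fails on at least one observation.

none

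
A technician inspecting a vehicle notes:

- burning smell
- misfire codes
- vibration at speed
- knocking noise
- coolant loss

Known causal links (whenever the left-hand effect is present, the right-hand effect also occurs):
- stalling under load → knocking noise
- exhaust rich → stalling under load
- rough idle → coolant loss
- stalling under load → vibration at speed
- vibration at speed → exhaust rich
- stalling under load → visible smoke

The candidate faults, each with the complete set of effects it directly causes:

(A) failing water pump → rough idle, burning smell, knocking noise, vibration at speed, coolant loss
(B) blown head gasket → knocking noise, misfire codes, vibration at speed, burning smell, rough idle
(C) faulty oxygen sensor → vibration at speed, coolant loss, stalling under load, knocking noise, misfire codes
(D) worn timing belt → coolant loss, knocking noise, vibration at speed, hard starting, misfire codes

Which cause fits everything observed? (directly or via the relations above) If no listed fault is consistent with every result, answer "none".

B

For each candidate, compare predicted effects to what was observed:
(A) failing water pump — burning smell ✓; misfire codes ✗; vibration at speed ✓; knocking noise ✓; coolant loss ✓
(B) blown head gasket — burning smell ✓; misfire codes ✓; vibration at speed ✓; knocking noise ✓; coolant loss ✓ (through rough idle → coolant loss)
(C) faulty oxygen sensor — burning smell ✗; misfire codes ✓; vibration at speed ✓; knocking noise ✓; coolant loss ✓
(D) worn timing belt — burning smell ✗; misfire codes ✓; vibration at speed ✓; knocking noise ✓; coolant loss ✓
Only (B) is consistent with every observation.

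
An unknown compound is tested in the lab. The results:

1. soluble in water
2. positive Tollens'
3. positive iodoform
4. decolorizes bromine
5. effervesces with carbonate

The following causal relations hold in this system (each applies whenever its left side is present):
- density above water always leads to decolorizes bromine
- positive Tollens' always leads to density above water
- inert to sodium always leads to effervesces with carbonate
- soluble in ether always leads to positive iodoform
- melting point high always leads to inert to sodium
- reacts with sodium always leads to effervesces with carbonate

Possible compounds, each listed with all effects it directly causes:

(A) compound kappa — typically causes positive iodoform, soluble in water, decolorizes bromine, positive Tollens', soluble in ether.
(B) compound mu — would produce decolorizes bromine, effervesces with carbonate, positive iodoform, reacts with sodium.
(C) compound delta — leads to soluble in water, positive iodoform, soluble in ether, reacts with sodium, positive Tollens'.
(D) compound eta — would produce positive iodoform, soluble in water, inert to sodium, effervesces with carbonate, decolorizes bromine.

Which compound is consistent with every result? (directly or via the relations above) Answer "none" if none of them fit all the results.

Checking each candidate against the observations:
(A) compound kappa — soluble in water ✓; positive Tollens' ✓; positive iodoform ✓; decolorizes bromine ✓; effervesces with carbonate ✗
(B) compound mu — does not account for soluble in water, positive Tollens'
(C) compound delta — accounts for every observation (decolorizes bromine through positive Tollens' → density above water → decolorizes bromine)
(D) compound eta — does not account for positive Tollens'
(C) alone accounts for all the evidence.

C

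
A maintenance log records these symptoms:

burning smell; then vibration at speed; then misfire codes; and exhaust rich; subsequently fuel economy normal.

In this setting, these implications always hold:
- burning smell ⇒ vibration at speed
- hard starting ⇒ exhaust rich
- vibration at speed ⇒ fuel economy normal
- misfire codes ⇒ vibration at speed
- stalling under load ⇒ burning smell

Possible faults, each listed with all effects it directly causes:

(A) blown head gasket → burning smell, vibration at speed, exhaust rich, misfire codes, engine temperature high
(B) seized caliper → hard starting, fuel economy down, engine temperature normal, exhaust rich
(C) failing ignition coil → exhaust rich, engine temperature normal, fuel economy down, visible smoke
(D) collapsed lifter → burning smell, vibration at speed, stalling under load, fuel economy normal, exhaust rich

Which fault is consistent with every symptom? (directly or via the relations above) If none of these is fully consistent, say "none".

Testing each hypothesis:
(A) blown head gasket — accounts for every observation (fuel economy normal through vibration at speed → fuel economy normal)
(B) seized caliper — fails on burning smell, vibration at speed, misfire codes, fuel economy normal (predicts fuel economy down, not fuel economy normal)
(C) failing ignition coil — fails on burning smell, vibration at speed, misfire codes, fuel economy normal (predicts fuel economy down, not fuel economy normal)
(D) collapsed lifter — burning smell match; vibration at speed match; misfire codes miss; exhaust rich match; fuel economy normal match
(A) is the only candidate with no mismatches.

A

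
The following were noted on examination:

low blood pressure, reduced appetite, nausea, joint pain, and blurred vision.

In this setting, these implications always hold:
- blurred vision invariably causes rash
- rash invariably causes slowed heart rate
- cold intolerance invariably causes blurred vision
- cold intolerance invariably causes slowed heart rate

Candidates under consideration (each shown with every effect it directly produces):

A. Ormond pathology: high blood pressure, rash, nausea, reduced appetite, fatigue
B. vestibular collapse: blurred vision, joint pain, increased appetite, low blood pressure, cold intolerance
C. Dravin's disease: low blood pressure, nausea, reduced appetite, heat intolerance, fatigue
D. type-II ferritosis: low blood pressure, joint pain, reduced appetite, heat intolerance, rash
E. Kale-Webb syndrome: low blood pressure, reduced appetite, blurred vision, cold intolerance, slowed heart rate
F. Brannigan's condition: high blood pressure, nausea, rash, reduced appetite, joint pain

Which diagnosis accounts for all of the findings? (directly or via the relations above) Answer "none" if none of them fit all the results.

none

Per-candidate check:
(A) Ormond pathology — low blood pressure NO; reduced appetite yes; nausea yes; joint pain NO; blurred vision NO
(B) vestibular collapse — fails on reduced appetite, nausea (predicts increased appetite, not reduced appetite)
(C) Dravin's disease — low blood pressure yes; reduced appetite yes; nausea yes; joint pain NO; blurred vision NO
(D) type-II ferritosis — low blood pressure yes; reduced appetite yes; nausea NO; joint pain yes; blurred vision NO
(E) Kale-Webb syndrome — does not account for nausea, joint pain
(F) Brannigan's condition — low blood pressure NO; reduced appetite yes; nausea yes; joint pain yes; blurred vision NO
Every candidate fails on at least one observation.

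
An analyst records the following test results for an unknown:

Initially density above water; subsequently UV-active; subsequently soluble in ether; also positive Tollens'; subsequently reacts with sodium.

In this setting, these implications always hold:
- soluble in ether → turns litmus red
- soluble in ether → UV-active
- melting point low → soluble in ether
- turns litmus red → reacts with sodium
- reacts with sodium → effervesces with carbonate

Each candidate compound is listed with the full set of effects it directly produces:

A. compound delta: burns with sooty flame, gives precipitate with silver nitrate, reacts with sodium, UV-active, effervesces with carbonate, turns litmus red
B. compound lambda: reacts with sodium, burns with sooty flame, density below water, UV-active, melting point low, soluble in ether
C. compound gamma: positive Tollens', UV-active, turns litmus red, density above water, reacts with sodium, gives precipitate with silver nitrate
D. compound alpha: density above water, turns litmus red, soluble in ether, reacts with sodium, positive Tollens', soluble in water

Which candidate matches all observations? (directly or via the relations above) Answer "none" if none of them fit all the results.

D

Per-candidate check:
(A) compound delta — density above water -; UV-active +; soluble in ether -; positive Tollens' -; reacts with sodium +
(B) compound lambda — density above water -; UV-active +; soluble in ether +; positive Tollens' -; reacts with sodium +
(C) compound gamma — does not account for soluble in ether
(D) compound alpha — accounts for every observation (UV-active through soluble in ether → UV-active)
(D) is the only candidate with no mismatches.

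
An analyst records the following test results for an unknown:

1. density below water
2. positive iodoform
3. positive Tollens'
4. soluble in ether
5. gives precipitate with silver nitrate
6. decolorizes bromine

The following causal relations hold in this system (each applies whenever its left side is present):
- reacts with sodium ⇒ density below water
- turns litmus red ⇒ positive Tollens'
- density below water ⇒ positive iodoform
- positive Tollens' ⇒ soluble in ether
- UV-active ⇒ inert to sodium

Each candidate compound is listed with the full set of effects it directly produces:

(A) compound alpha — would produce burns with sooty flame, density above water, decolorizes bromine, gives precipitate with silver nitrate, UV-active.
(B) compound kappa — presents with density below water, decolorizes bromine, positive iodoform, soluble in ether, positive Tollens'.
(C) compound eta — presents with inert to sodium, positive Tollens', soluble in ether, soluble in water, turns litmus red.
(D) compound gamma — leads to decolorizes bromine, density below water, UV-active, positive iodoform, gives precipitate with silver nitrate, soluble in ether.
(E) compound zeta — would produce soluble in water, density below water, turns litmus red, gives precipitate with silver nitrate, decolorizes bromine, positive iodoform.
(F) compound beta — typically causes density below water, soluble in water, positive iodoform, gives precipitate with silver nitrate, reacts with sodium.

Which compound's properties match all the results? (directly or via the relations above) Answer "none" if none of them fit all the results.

For each candidate, compare predicted effects to what was observed:
(A) compound alpha — fails on density below water, positive iodoform, positive Tollens', soluble in ether (predicts density above water, not density below water)
(B) compound kappa — does not account for gives precipitate with silver nitrate
(C) compound eta — density below water ✗; positive iodoform ✗; positive Tollens' ✓; soluble in ether ✓; gives precipitate with silver nitrate ✗; decolorizes bromine ✗
(D) compound gamma — density below water ✓; positive iodoform ✓; positive Tollens' ✗; soluble in ether ✓; gives precipitate with silver nitrate ✓; decolorizes bromine ✓
(E) compound zeta — accounts for every observation (positive Tollens' via turns litmus red → positive Tollens')
(F) compound beta — density below water ✓; positive iodoform ✓; positive Tollens' ✗; soluble in ether ✗; gives precipitate with silver nitrate ✓; decolorizes bromine ✗
Only (E) is consistent with every observation.

E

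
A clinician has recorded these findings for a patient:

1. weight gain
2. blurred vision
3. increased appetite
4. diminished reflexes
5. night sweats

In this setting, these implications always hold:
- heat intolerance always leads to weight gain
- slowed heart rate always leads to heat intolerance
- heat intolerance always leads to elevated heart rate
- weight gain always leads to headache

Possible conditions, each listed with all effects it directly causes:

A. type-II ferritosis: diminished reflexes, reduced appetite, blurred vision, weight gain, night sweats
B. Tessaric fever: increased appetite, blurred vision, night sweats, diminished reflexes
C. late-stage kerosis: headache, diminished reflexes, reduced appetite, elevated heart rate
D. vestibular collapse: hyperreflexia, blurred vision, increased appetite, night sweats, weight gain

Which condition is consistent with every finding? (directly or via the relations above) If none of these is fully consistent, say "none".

none

Per-candidate check:
(A) type-II ferritosis — fails on increased appetite (predicts reduced appetite, not increased appetite)
(B) Tessaric fever — weight gain miss; blurred vision match; increased appetite match; diminished reflexes match; night sweats match
(C) late-stage kerosis — fails on weight gain, blurred vision, increased appetite, night sweats (predicts reduced appetite, not increased appetite)
(D) vestibular collapse — weight gain match; blurred vision match; increased appetite match; diminished reflexes miss; night sweats match
No candidate is consistent with all observations.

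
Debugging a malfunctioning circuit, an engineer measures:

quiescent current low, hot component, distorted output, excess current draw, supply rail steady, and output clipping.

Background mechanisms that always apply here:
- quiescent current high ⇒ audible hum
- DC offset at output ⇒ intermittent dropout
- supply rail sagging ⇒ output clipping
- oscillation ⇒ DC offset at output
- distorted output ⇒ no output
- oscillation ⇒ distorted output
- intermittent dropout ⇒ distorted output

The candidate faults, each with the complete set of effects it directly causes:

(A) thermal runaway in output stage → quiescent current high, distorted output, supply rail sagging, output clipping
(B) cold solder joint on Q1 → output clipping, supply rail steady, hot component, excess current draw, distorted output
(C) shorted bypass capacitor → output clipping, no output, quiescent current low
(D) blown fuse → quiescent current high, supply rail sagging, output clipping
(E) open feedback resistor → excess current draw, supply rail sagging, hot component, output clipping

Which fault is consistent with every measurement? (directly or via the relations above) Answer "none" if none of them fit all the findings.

none

Testing each hypothesis:
(A) thermal runaway in output stage — quiescent current low -; hot component -; distorted output +; excess current draw -; supply rail steady -; output clipping +
(B) cold solder joint on Q1 — does not account for quiescent current low
(C) shorted bypass capacitor — quiescent current low +; hot component -; distorted output -; excess current draw -; supply rail steady -; output clipping +
(D) blown fuse — quiescent current low -; hot component -; distorted output -; excess current draw -; supply rail steady -; output clipping +
(E) open feedback resistor — fails on quiescent current low, distorted output, supply rail steady (predicts supply rail sagging, not supply rail steady)
Every candidate fails on at least one observation.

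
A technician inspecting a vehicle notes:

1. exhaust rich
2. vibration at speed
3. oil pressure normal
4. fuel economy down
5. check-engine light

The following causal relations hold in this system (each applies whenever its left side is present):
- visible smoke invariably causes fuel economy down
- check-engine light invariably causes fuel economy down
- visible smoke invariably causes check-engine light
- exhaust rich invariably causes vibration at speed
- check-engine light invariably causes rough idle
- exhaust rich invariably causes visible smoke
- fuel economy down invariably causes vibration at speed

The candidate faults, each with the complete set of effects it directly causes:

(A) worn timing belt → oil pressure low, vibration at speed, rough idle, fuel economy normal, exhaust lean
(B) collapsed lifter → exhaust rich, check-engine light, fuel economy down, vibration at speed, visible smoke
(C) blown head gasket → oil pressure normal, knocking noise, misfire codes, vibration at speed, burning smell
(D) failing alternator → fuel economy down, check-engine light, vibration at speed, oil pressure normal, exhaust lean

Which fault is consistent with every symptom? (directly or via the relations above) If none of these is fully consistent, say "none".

Checking each candidate against the observations:
(A) worn timing belt — fails on exhaust rich, oil pressure normal, fuel economy down, check-engine light (predicts exhaust lean, not exhaust rich; predicts oil pressure low, not oil pressure normal; predicts fuel economy normal, not fuel economy down)
(B) collapsed lifter — exhaust rich ✓; vibration at speed ✓; oil pressure normal ✗; fuel economy down ✓; check-engine light ✓
(C) blown head gasket — does not account for exhaust rich, fuel economy down, check-engine light
(D) failing alternator — fails on exhaust rich (predicts exhaust lean, not exhaust rich)
Every candidate fails on at least one observation.

none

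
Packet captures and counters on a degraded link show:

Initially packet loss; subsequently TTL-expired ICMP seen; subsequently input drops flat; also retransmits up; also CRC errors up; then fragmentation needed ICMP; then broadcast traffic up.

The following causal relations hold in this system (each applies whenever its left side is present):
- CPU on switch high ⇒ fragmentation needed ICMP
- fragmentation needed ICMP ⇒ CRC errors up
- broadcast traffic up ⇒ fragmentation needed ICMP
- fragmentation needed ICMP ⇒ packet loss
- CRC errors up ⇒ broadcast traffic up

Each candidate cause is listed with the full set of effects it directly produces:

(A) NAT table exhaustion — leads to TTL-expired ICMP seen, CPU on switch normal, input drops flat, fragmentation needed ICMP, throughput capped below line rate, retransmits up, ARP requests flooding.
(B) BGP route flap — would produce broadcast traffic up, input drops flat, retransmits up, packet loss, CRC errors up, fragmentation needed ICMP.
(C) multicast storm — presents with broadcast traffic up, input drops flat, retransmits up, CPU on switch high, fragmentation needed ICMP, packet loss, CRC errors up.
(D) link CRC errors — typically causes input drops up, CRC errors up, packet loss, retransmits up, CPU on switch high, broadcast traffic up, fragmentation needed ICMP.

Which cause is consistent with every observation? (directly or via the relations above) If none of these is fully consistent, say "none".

For each candidate, compare predicted effects to what was observed:
(A) NAT table exhaustion — accounts for every observation (packet loss via fragmentation needed ICMP → packet loss)
(B) BGP route flap — packet loss match; TTL-expired ICMP seen miss; input drops flat match; retransmits up match; CRC errors up match; fragmentation needed ICMP match; broadcast traffic up match
(C) multicast storm — packet loss match; TTL-expired ICMP seen miss; input drops flat match; retransmits up match; CRC errors up match; fragmentation needed ICMP match; broadcast traffic up match
(D) link CRC errors — fails on TTL-expired ICMP seen, input drops flat (predicts input drops up, not input drops flat)
Only (A) is consistent with every observation.

A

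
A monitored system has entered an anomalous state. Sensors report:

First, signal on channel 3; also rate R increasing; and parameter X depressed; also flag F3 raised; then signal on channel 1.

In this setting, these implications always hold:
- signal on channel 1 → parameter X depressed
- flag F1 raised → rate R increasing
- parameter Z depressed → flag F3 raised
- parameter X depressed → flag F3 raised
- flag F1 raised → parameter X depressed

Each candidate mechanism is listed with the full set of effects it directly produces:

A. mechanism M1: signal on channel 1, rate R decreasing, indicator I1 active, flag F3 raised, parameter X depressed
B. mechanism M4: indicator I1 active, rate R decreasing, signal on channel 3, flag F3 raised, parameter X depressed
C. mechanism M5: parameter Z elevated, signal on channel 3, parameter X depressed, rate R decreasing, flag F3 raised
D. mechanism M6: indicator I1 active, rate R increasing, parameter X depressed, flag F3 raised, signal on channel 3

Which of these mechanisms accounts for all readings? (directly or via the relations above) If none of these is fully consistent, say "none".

none

Checking each candidate against the observations:
(A) mechanism M1 — fails on signal on channel 3, rate R increasing (predicts rate R decreasing, not rate R increasing)
(B) mechanism M4 — signal on channel 3 ✓; rate R increasing ✗; parameter X depressed ✓; flag F3 raised ✓; signal on channel 1 ✗
(C) mechanism M5 — signal on channel 3 ✓; rate R increasing ✗; parameter X depressed ✓; flag F3 raised ✓; signal on channel 1 ✗
(D) mechanism M6 — signal on channel 3 ✓; rate R increasing ✓; parameter X depressed ✓; flag F3 raised ✓; signal on channel 1 ✗
None of the listed candidates fits everything.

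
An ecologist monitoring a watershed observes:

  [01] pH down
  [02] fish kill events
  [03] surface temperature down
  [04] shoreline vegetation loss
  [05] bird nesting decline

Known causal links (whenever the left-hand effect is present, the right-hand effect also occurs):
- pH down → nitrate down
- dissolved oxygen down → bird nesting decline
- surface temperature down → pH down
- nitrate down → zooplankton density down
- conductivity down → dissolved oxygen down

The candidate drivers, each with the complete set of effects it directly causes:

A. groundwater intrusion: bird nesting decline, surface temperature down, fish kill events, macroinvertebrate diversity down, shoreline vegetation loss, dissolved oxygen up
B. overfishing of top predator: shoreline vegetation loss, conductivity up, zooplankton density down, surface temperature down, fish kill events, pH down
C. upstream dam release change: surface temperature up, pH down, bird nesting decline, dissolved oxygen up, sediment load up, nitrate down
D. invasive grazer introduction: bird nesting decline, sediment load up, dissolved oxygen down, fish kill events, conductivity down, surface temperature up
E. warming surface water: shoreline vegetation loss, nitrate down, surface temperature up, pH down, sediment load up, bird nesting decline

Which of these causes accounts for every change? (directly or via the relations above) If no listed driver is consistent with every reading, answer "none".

Checking each candidate against the observations:
(A) groundwater intrusion — pH down + (via surface temperature down → pH down); fish kill events +; surface temperature down +; shoreline vegetation loss +; bird nesting decline +
(B) overfishing of top predator — does not account for bird nesting decline
(C) upstream dam release change — fails on fish kill events, surface temperature down, shoreline vegetation loss (predicts surface temperature up, not surface temperature down)
(D) invasive grazer introduction — fails on pH down, surface temperature down, shoreline vegetation loss (predicts surface temperature up, not surface temperature down)
(E) warming surface water — fails on fish kill events, surface temperature down (predicts surface temperature up, not surface temperature down)
Only (A) is consistent with every observation.

A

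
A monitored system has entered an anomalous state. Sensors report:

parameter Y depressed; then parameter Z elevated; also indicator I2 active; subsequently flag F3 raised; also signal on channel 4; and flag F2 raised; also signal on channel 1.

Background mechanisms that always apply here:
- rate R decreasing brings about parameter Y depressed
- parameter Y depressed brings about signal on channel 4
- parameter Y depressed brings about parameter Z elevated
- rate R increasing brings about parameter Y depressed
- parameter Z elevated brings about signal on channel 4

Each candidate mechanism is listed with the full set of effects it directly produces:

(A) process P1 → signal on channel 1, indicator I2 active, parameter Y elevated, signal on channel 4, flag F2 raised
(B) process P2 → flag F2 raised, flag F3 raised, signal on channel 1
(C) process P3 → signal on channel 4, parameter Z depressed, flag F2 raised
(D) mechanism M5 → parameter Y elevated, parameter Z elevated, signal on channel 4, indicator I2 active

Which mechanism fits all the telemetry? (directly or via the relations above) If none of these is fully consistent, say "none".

Checking each candidate against the observations:
(A) process P1 — fails on parameter Y depressed, parameter Z elevated, flag F3 raised (predicts parameter Y elevated, not parameter Y depressed)
(B) process P2 — does not account for parameter Y depressed, parameter Z elevated, indicator I2 active, signal on channel 4
(C) process P3 — parameter Y depressed NO; parameter Z elevated NO; indicator I2 active NO; flag F3 raised NO; signal on channel 4 yes; flag F2 raised yes; signal on channel 1 NO
(D) mechanism M5 — fails on parameter Y depressed, flag F3 raised, flag F2 raised, signal on channel 1 (predicts parameter Y elevated, not parameter Y depressed)
No candidate is consistent with all observations.

none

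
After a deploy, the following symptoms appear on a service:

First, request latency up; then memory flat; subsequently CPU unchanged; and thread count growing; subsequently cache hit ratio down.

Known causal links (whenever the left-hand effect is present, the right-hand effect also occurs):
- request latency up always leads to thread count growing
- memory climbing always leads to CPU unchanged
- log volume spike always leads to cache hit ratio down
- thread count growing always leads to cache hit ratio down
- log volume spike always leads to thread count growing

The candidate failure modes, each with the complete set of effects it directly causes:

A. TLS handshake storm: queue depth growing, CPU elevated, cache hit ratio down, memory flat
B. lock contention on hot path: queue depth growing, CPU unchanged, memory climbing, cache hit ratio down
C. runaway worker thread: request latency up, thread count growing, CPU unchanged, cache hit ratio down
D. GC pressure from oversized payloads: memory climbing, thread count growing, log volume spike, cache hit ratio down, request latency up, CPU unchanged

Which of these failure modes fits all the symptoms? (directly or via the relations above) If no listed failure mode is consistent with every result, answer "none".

none

For each candidate, compare predicted effects to what was observed:
(A) TLS handshake storm — fails on request latency up, CPU unchanged, thread count growing (predicts CPU elevated, not CPU unchanged)
(B) lock contention on hot path — request latency up ✗; memory flat ✗; CPU unchanged ✓; thread count growing ✗; cache hit ratio down ✓
(C) runaway worker thread — request latency up ✓; memory flat ✗; CPU unchanged ✓; thread count growing ✓; cache hit ratio down ✓
(D) GC pressure from oversized payloads — request latency up ✓; memory flat ✗; CPU unchanged ✓; thread count growing ✓; cache hit ratio down ✓
No candidate is consistent with all observations.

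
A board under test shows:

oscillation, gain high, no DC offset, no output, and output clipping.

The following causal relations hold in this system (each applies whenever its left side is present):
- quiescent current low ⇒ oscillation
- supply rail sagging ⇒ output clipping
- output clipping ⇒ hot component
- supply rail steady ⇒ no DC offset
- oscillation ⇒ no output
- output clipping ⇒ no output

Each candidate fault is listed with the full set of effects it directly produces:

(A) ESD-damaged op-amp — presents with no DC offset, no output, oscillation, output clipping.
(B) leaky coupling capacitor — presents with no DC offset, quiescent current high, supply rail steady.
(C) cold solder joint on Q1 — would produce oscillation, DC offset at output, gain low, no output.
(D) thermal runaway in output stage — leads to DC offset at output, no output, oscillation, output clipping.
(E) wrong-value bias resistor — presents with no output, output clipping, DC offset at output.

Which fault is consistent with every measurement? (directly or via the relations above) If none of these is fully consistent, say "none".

none

Per-candidate check:
(A) ESD-damaged op-amp — does not account for gain high
(B) leaky coupling capacitor — oscillation -; gain high -; no DC offset +; no output -; output clipping -
(C) cold solder joint on Q1 — fails on gain high, no DC offset, output clipping (predicts gain low, not gain high; predicts DC offset at output, not no DC offset)
(D) thermal runaway in output stage — fails on gain high, no DC offset (predicts DC offset at output, not no DC offset)
(E) wrong-value bias resistor — fails on oscillation, gain high, no DC offset (predicts DC offset at output, not no DC offset)
No candidate is consistent with all observations.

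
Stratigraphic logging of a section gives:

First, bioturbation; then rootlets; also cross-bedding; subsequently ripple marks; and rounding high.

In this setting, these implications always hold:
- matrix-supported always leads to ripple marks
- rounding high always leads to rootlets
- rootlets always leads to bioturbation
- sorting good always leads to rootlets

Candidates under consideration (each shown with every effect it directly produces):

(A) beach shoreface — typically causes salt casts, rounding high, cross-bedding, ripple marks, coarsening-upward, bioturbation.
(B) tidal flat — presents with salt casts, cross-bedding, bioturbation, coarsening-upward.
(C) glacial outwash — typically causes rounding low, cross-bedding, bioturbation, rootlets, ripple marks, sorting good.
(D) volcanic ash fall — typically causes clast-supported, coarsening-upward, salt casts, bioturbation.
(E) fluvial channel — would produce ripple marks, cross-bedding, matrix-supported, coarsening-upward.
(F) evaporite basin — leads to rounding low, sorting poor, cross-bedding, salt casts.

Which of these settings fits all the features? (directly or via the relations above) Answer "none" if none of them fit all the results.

Testing each hypothesis:
(A) beach shoreface — accounts for every observation (rootlets through rounding high → rootlets)
(B) tidal flat — does not account for rootlets, ripple marks, rounding high
(C) glacial outwash — bioturbation yes; rootlets yes; cross-bedding yes; ripple marks yes; rounding high NO
(D) volcanic ash fall — does not account for rootlets, cross-bedding, ripple marks, rounding high
(E) fluvial channel — bioturbation NO; rootlets NO; cross-bedding yes; ripple marks yes; rounding high NO
(F) evaporite basin — bioturbation NO; rootlets NO; cross-bedding yes; ripple marks NO; rounding high NO
Only (A) is consistent with every observation.

A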